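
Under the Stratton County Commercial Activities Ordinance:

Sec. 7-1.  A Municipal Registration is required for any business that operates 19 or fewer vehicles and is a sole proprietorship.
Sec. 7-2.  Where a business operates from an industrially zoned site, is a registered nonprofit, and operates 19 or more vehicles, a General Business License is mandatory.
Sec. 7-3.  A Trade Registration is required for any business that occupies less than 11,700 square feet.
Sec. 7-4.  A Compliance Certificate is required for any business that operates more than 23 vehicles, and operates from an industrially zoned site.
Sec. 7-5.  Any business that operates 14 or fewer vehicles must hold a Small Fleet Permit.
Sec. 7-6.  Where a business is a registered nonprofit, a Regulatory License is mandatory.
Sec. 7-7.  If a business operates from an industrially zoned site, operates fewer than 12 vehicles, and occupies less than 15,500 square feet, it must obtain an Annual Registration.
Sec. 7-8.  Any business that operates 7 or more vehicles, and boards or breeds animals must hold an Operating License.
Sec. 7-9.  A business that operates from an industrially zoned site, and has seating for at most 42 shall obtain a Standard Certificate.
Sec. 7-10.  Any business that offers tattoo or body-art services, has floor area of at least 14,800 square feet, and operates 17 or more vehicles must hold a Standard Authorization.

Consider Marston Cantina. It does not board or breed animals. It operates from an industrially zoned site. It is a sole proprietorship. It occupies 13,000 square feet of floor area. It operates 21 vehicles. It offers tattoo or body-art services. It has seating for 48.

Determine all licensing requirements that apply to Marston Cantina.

Sec. 7-1. vehicles 21 > 19; is a sole proprietorship → Municipal Registration not required.
Sec. 7-2. operates from an industrially zoned site; is a sole proprietorship (not: is a registered nonprofit); vehicles 21 ≥ 19 → General Business License not required.
Sec. 7-3. floor area 13,000 square feet ≥ 11,700 square feet → Trade Registration not required.
Sec. 7-4. vehicles 21 ≤ 23; operates from an industrially zoned site → Compliance Certificate not required.
Sec. 7-5. vehicles 21 > 14 → Small Fleet Permit not required.
Sec. 7-6. is a sole proprietorship (not: is a registered nonprofit) → Regulatory License not required.
Sec. 7-7. operates from an industrially zoned site; vehicles 21 ≥ 12; floor area 13,000 square feet < 15,500 square feet → Annual Registration not required.
Sec. 7-8. vehicles 21 ≥ 7; does not board or breed animals → Operating License not required.
Sec. 7-9. operates from an industrially zoned site; seating 48 > 42 → Standard Certificate not required.
Sec. 7-10. offers tattoo or body-art services; floor area 13,000 square feet < 14,800 square feet; vehicles 21 ≥ 17 → Standard Authorization not required.

None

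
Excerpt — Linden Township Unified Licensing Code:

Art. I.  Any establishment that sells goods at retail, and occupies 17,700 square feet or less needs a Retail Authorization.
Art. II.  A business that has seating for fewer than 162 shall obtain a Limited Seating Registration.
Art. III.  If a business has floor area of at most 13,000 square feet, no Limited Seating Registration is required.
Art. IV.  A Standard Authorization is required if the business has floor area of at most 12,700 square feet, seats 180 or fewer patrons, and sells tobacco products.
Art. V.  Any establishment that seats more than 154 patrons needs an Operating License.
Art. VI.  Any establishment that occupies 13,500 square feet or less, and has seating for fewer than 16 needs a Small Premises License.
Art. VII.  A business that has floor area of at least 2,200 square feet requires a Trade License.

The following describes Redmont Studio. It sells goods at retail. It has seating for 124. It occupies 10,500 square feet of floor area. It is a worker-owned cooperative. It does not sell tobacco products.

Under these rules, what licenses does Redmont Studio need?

Art. I. sells goods at retail; floor area 10,500 square feet ≤ 17,700 square feet → Retail Authorization required.
Art. II. seating 124 < 162 → Limited Seating Registration required.
Art. III. floor area 10,500 square feet ≤ 13,000 square feet → exempt from Limited Seating Registration.
Art. IV. floor area 10,500 square feet ≤ 12,700 square feet; seating 124 ≤ 180; does not sell tobacco products → Standard Authorization not required.
Art. V. seating 124 ≤ 154 → Operating License not required.
Art. VI. floor area 10,500 square feet ≤ 13,500 square feet; seating 124 ≥ 16 → Small Premises License not required.
Art. VII. floor area 10,500 square feet ≥ 2,200 square feet → Trade License required.

Retail Authorization, Trade License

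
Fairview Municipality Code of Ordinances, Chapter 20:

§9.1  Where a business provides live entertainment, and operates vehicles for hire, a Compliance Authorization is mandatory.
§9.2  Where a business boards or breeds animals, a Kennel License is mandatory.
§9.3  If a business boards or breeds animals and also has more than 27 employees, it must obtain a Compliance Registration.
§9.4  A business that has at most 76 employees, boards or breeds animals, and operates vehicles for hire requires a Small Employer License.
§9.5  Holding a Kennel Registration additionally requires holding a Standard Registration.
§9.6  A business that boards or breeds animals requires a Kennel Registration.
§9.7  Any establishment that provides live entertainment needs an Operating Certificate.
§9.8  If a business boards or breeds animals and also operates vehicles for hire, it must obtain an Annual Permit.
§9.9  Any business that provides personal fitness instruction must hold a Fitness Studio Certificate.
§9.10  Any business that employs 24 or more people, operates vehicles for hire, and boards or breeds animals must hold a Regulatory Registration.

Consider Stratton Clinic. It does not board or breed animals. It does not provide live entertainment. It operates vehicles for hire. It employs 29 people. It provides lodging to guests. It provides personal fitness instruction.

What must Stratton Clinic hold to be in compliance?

§9.1 does not provide live entertainment; operates vehicles for hire → Compliance Authorization not required.
§9.2 does not board or breed animals → Kennel License not required.
§9.3 does not board or breed animals; employees 29 > 27 → Compliance Registration not required.
§9.4 employees 29 ≤ 76; does not board or breed animals; operates vehicles for hire → Small Employer License not required.
§9.5 Kennel Registration is not required → no effect.
§9.6 does not board or breed animals → Kennel Registration not required.
§9.7 does not provide live entertainment → Operating Certificate not required.
§9.8 does not board or breed animals; operates vehicles for hire → Annual Permit not required.
§9.9 provides personal fitness instruction → Fitness Studio Certificate required.
§9.10 employees 29 ≥ 24; operates vehicles for hire; does not board or breed animals → Regulatory Registration not required.

Fitness Studio Certificate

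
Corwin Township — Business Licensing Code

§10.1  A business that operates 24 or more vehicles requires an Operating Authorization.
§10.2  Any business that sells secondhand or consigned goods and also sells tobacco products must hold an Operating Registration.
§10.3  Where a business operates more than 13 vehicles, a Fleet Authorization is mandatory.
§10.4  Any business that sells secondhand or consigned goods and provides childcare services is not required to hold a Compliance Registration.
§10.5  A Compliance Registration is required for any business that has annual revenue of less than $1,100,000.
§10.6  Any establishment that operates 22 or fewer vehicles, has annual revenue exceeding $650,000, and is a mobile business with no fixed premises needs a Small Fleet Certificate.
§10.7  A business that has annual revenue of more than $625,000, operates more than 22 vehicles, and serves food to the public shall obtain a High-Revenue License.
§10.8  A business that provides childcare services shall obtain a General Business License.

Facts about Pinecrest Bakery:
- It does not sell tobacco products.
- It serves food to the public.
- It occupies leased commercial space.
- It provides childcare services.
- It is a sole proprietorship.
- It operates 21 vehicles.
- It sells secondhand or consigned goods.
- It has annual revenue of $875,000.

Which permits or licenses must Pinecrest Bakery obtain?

§10.1 vehicles 21 < 24 → Operating Authorization not required.
§10.2 sells secondhand or consigned goods; does not sell tobacco products → Operating Registration not required.
§10.3 vehicles 21 > 13 → Fleet Authorization required.
§10.4 sells secondhand or consigned goods; provides childcare services → exempt from Compliance Registration.
§10.5 revenue $875,000 < $1,100,000 → Compliance Registration required.
§10.6 vehicles 21 ≤ 22; revenue $875,000 > $650,000; occupies leased commercial space (not: is a mobile business with no fixed premises) → Small Fleet Certificate not required.
§10.7 revenue $875,000 > $625,000; vehicles 21 ≤ 22; serves food to the public → High-Revenue License not required.
§10.8 provides childcare services → General Business License required.

Fleet Authorization, General Business License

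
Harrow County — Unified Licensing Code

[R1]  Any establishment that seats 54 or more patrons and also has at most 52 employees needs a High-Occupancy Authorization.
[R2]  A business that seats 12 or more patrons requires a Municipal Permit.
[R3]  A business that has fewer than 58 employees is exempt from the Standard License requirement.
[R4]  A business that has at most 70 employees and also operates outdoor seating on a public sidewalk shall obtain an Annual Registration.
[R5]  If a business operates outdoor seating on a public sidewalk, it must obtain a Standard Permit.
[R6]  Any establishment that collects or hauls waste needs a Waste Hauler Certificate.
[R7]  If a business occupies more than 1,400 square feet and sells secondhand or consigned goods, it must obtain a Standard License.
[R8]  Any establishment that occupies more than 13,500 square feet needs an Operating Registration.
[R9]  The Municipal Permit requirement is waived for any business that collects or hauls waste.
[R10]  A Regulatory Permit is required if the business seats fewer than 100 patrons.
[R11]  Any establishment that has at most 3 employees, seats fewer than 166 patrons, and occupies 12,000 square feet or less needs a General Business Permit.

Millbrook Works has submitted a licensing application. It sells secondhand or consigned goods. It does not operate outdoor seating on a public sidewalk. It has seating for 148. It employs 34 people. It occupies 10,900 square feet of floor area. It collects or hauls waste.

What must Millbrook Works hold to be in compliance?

High-Occupancy Authorization, Waste Hauler Certificate

[R1] seating 148 ≥ 54; employees 34 ≤ 52 → High-Occupancy Authorization required.
[R2] seating 148 ≥ 12 → Municipal Permit required.
[R3] employees 34 < 58 → exempt from Standard License.
[R4] employees 34 ≤ 70; does not operate outdoor seating on a public sidewalk → Annual Registration not required.
[R5] does not operate outdoor seating on a public sidewalk → Standard Permit not required.
[R6] collects or hauls waste → Waste Hauler Certificate required.
[R7] floor area 10,900 square feet > 1,400 square feet; sells secondhand or consigned goods → Standard License required.
[R8] floor area 10,900 square feet ≤ 13,500 square feet → Operating Registration not required.
[R9] collects or hauls waste → exempt from Municipal Permit.
[R10] seating 148 ≥ 100 → Regulatory Permit not required.
[R11] employees 34 > 3; seating 148 < 166; floor area 10,900 square feet ≤ 12,000 square feet → General Business Permit not required.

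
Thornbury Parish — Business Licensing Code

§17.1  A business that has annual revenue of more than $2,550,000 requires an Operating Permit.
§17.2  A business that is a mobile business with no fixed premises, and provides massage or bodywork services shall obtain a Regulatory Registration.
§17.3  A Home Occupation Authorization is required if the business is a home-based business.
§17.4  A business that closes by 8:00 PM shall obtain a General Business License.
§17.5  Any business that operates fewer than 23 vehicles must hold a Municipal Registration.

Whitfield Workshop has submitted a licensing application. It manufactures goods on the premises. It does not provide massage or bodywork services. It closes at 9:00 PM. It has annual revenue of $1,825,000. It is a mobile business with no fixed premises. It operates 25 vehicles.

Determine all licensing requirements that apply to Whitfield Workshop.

None

§17.1 revenue $1,825,000 ≤ $2,550,000 → Operating Permit not required.
§17.2 is a mobile business with no fixed premises; does not provide massage or bodywork services → Regulatory Registration not required.
§17.3 is a mobile business with no fixed premises (not: is a home-based business) → Home Occupation Authorization not required.
§17.4 closes 9:00 PM, after 8:00 PM → General Business License not required.
§17.5 vehicles 25 ≥ 23 → Municipal Registration not required.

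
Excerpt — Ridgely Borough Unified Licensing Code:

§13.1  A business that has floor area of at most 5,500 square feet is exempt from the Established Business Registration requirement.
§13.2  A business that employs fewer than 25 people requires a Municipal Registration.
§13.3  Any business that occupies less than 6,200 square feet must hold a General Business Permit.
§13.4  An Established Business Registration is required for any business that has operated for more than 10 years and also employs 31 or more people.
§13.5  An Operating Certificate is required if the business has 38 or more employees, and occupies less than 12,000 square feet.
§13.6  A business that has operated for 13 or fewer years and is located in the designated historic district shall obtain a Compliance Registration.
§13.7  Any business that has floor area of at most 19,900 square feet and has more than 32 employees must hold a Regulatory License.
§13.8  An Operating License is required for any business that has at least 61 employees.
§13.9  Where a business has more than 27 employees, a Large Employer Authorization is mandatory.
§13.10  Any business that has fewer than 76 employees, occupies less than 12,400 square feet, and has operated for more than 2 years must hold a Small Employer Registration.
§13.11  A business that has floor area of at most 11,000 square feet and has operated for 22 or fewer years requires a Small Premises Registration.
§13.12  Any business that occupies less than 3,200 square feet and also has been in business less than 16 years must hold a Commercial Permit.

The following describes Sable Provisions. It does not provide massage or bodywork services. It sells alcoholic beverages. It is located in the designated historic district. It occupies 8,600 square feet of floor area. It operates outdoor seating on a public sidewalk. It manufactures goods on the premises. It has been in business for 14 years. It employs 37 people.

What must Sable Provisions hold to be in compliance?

§13.1 floor area 8,600 square feet > 5,500 square feet → Established Business Registration exemption does not apply.
§13.2 employees 37 ≥ 25 → Municipal Registration not required.
§13.3 floor area 8,600 square feet ≥ 6,200 square feet → General Business Permit not required.
§13.4 years in business 14 > 10; employees 37 ≥ 31 → Established Business Registration required.
§13.5 employees 37 < 38; floor area 8,600 square feet < 12,000 square feet → Operating Certificate not required.
§13.6 years in business 14 > 13; is located in the designated historic district → Compliance Registration not required.
§13.7 floor area 8,600 square feet ≤ 19,900 square feet; employees 37 > 32 → Regulatory License required.
§13.8 employees 37 < 61 → Operating License not required.
§13.9 employees 37 > 27 → Large Employer Authorization required.
§13.10 employees 37 < 76; floor area 8,600 square feet < 12,400 square feet; years in business 14 > 2 → Small Employer Registration required.
§13.11 floor area 8,600 square feet ≤ 11,000 square feet; years in business 14 ≤ 22 → Small Premises Registration required.
§13.12 floor area 8,600 square feet ≥ 3,200 square feet; years in business 14 < 16 → Commercial Permit not required.

Established Business Registration, Large Employer Authorization, Regulatory License, Small Employer Registration, Small Premises Registration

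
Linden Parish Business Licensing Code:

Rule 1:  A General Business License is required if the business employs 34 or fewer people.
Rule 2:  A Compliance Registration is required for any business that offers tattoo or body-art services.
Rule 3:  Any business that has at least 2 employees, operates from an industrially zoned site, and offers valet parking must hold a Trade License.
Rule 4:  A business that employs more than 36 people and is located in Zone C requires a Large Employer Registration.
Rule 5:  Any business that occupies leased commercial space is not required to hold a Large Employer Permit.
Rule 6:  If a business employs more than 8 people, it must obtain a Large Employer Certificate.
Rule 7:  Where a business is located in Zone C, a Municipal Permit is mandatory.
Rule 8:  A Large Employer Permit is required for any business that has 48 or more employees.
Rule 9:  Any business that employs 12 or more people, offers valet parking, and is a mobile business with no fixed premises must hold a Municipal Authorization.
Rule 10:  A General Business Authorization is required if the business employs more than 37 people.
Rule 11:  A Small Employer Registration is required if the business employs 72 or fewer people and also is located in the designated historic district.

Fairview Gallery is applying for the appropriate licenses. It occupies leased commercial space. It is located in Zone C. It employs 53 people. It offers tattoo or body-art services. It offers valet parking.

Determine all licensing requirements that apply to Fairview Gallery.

Rule 1: employees 53 > 34 → General Business License not required.
Rule 2: offers tattoo or body-art services → Compliance Registration required.
Rule 3: employees 53 ≥ 2; occupies leased commercial space (not: operates from an industrially zoned site); offers valet parking → Trade License not required.
Rule 4: employees 53 > 36; is located in Zone C → Large Employer Registration required.
Rule 5: occupies leased commercial space → exempt from Large Employer Permit.
Rule 6: employees 53 > 8 → Large Employer Certificate required.
Rule 7: is located in Zone C → Municipal Permit required.
Rule 8: employees 53 ≥ 48 → Large Employer Permit required.
Rule 9: employees 53 ≥ 12; offers valet parking; occupies leased commercial space (not: is a mobile business with no fixed premises) → Municipal Authorization not required.
Rule 10: employees 53 > 37 → General Business Authorization required.
Rule 11: employees 53 ≤ 72; is located in Zone C (not: is located in the designated historic district) → Small Employer Registration not required.

Compliance Registration, General Business Authorization, Large Employer Certificate, Large Employer Registration, Municipal Permit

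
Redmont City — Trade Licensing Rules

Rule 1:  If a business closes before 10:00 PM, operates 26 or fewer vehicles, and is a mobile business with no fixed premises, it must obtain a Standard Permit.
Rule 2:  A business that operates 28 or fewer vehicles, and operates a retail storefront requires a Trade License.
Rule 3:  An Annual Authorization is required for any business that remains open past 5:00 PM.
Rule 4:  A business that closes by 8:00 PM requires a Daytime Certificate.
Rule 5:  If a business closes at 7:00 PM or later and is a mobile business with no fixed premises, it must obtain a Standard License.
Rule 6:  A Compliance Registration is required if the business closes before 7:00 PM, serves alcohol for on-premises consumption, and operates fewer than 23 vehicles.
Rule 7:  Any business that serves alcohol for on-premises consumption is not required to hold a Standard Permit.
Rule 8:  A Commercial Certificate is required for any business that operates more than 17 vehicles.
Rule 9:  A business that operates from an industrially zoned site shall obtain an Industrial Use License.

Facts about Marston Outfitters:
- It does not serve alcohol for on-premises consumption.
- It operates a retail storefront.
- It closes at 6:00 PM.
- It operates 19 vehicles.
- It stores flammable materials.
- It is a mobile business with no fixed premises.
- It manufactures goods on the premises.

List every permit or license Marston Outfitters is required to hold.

Annual Authorization, Commercial Certificate, Daytime Certificate, Standard Permit, Trade License

Rule 1: closes 6:00 PM, at/before 10:00 PM; vehicles 19 ≤ 26; is a mobile business with no fixed premises → Standard Permit required.
Rule 2: vehicles 19 ≤ 28; operates a retail storefront → Trade License required.
Rule 3: closes 6:00 PM, after 5:00 PM → Annual Authorization required.
Rule 4: closes 6:00 PM, at/before 8:00 PM → Daytime Certificate required.
Rule 5: closes 6:00 PM, at/before 7:00 PM; is a mobile business with no fixed premises → Standard License not required.
Rule 6: closes 6:00 PM, at/before 7:00 PM; does not serve alcohol for on-premises consumption; vehicles 19 < 23 → Compliance Registration not required.
Rule 7: does not serve alcohol for on-premises consumption → Standard Permit exemption does not apply.
Rule 8: vehicles 19 > 17 → Commercial Certificate required.
Rule 9: is a mobile business with no fixed premises (not: operates from an industrially zoned site) → Industrial Use License not required.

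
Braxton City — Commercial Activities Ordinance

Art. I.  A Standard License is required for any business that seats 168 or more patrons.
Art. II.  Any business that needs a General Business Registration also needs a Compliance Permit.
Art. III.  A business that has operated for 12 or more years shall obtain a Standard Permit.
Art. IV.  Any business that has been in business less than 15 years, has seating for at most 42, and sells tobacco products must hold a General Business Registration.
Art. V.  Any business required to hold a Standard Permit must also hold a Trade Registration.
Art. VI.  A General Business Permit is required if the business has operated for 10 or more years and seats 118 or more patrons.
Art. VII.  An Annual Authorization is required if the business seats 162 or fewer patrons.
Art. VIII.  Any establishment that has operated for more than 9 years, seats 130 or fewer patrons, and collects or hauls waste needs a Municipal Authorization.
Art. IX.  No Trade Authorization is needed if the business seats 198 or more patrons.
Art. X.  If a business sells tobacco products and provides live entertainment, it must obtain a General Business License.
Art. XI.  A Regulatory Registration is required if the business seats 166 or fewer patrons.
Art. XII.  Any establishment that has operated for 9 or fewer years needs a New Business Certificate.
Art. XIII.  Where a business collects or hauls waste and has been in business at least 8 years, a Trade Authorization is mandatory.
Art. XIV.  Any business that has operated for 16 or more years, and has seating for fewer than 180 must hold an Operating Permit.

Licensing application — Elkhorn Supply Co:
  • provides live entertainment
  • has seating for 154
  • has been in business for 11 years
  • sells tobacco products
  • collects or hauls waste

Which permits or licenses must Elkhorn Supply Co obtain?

Art. I. seating 154 < 168 → Standard License not required.
Art. II. General Business Registration is not required → no effect.
Art. III. years in business 11 < 12 → Standard Permit not required.
Art. IV. years in business 11 < 15; seating 154 > 42; sells tobacco products → General Business Registration not required.
Art. V. Standard Permit is not required → no effect.
Art. VI. years in business 11 ≥ 10; seating 154 ≥ 118 → General Business Permit required.
Art. VII. seating 154 ≤ 162 → Annual Authorization required.
Art. VIII. years in business 11 > 9; seating 154 > 130; collects or hauls waste → Municipal Authorization not required.
Art. IX. seating 154 < 198 → Trade Authorization exemption does not apply.
Art. X. sells tobacco products; provides live entertainment → General Business License required.
Art. XI. seating 154 ≤ 166 → Regulatory Registration required.
Art. XII. years in business 11 > 9 → New Business Certificate not required.
Art. XIII. collects or hauls waste; years in business 11 ≥ 8 → Trade Authorization required.
Art. XIV. years in business 11 < 16; seating 154 < 180 → Operating Permit not required.

Annual Authorization, General Business License, General Business Permit, Regulatory Registration, Trade Authorization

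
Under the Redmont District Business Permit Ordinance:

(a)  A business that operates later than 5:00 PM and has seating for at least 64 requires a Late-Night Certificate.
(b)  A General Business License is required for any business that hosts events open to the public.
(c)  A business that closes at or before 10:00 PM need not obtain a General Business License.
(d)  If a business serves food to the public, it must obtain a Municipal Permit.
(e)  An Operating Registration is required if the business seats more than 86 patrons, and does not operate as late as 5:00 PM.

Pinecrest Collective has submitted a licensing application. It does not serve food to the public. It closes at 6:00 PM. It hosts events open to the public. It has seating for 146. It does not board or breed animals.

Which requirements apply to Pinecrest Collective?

Late-Night Certificate

(a) closes 6:00 PM, after 5:00 PM; seating 146 ≥ 64 → Late-Night Certificate required.
(b) hosts events open to the public → General Business License required.
(c) closes 6:00 PM, at/before 10:00 PM → exempt from General Business License.
(d) does not serve food to the public → Municipal Permit not required.
(e) seating 146 > 86; closes 6:00 PM, after 5:00 PM → Operating Registration not required.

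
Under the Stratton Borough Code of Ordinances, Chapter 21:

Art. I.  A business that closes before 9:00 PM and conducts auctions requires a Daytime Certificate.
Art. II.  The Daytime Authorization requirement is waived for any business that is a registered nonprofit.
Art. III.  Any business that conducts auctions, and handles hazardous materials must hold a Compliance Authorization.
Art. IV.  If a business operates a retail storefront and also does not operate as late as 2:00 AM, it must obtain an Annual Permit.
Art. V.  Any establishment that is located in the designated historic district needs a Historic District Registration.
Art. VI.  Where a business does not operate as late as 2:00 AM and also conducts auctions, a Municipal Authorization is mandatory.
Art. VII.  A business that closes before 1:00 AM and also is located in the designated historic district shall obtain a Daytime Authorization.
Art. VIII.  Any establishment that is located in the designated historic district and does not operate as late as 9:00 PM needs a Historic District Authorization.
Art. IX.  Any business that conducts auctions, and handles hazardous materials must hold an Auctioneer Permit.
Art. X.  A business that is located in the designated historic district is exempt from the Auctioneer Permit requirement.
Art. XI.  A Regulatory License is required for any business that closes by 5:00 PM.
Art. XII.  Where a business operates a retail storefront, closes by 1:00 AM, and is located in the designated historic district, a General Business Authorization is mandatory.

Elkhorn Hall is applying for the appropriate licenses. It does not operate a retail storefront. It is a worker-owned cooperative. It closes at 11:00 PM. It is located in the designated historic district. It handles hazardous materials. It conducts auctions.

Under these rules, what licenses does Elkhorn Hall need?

Compliance Authorization, Daytime Authorization, Historic District Registration, Municipal Authorization

Art. I. closes 11:00 PM, after 9:00 PM; conducts auctions → Daytime Certificate not required.
Art. II. is a worker-owned cooperative (not: is a registered nonprofit) → Daytime Authorization exemption does not apply.
Art. III. conducts auctions; handles hazardous materials → Compliance Authorization required.
Art. IV. does not operate a retail storefront; closes 11:00 PM, at/before 2:00 AM → Annual Permit not required.
Art. V. is located in the designated historic district → Historic District Registration required.
Art. VI. closes 11:00 PM, at/before 2:00 AM; conducts auctions → Municipal Authorization required.
Art. VII. closes 11:00 PM, at/before 1:00 AM; is located in the designated historic district → Daytime Authorization required.
Art. VIII. is located in the designated historic district; closes 11:00 PM, after 9:00 PM → Historic District Authorization not required.
Art. IX. conducts auctions; handles hazardous materials → Auctioneer Permit required.
Art. X. is located in the designated historic district → exempt from Auctioneer Permit.
Art. XI. closes 11:00 PM, after 5:00 PM → Regulatory License not required.
Art. XII. does not operate a retail storefront; closes 11:00 PM, at/before 1:00 AM; is located in the designated historic district → General Business Authorization not required.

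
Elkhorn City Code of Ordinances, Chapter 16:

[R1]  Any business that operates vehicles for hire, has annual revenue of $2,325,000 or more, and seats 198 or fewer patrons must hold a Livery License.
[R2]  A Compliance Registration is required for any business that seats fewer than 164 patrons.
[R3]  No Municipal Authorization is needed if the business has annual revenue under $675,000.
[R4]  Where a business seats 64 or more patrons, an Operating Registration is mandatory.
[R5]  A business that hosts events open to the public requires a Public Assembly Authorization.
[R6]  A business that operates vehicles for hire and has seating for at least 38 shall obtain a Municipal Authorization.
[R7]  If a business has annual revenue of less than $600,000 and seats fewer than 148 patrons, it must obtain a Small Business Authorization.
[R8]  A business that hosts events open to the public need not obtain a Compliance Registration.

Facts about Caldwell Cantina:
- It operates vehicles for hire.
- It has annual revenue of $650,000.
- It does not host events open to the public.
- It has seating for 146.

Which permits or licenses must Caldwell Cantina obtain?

Compliance Registration, Operating Registration

[R1] operates vehicles for hire; revenue $650,000 < $2,325,000; seating 146 ≤ 198 → Livery License not required.
[R2] seating 146 < 164 → Compliance Registration required.
[R3] revenue $650,000 < $675,000 → exempt from Municipal Authorization.
[R4] seating 146 ≥ 64 → Operating Registration required.
[R5] does not host events open to the public → Public Assembly Authorization not required.
[R6] operates vehicles for hire; seating 146 ≥ 38 → Municipal Authorization required.
[R7] revenue $650,000 ≥ $600,000; seating 146 < 148 → Small Business Authorization not required.
[R8] does not host events open to the public → Compliance Registration exemption does not apply.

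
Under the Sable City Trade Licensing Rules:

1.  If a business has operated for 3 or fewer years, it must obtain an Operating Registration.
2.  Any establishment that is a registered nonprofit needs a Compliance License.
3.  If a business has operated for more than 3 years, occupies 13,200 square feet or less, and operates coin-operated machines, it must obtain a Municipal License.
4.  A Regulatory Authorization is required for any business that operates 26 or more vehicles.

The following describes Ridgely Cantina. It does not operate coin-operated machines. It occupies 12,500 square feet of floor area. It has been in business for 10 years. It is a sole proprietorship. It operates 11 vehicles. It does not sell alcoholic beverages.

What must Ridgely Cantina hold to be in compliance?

1. years in business 10 > 3 → Operating Registration not required.
2. is a sole proprietorship (not: is a registered nonprofit) → Compliance License not required.
3. years in business 10 > 3; floor area 12,500 square feet ≤ 13,200 square feet; does not operate coin-operated machines → Municipal License not required.
4. vehicles 11 < 26 → Regulatory Authorization not required.

None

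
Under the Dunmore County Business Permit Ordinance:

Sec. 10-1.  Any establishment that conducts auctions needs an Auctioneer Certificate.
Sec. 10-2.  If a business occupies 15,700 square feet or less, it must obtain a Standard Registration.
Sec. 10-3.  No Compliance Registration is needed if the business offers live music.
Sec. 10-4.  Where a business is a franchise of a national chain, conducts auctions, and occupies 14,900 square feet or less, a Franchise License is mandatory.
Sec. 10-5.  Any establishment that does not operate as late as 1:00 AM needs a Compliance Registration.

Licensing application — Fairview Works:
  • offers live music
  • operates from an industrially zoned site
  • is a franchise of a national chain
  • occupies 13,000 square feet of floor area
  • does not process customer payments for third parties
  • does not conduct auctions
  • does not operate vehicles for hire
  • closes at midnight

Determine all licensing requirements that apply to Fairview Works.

Sec. 10-1. does not conduct auctions → Auctioneer Certificate not required.
Sec. 10-2. floor area 13,000 square feet ≤ 15,700 square feet → Standard Registration required.
Sec. 10-3. offers live music → exempt from Compliance Registration.
Sec. 10-4. is a franchise of a national chain; does not conduct auctions; floor area 13,000 square feet ≤ 14,900 square feet → Franchise License not required.
Sec. 10-5. closes midnight, at/before 1:00 AM → Compliance Registration required.

Standard Registration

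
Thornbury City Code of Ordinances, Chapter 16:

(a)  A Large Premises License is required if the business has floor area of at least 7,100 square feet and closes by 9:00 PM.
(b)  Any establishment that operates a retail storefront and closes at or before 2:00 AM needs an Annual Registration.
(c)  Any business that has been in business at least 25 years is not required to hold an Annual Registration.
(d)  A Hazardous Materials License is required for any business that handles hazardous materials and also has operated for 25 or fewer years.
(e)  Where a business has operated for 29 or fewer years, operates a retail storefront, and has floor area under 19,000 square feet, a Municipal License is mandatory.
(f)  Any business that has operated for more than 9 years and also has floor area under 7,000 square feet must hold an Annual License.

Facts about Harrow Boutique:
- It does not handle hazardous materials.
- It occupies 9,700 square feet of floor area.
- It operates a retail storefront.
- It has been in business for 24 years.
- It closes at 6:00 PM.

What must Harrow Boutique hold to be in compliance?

Annual Registration, Large Premises License, Municipal License

(a) floor area 9,700 square feet ≥ 7,100 square feet; closes 6:00 PM, at/before 9:00 PM → Large Premises License required.
(b) operates a retail storefront; closes 6:00 PM, at/before 2:00 AM → Annual Registration required.
(c) years in business 24 < 25 → Annual Registration exemption does not apply.
(d) does not handle hazardous materials; years in business 24 ≤ 25 → Hazardous Materials License not required.
(e) years in business 24 ≤ 29; operates a retail storefront; floor area 9,700 square feet < 19,000 square feet → Municipal License required.
(f) years in business 24 > 9; floor area 9,700 square feet ≥ 7,000 square feet → Annual License not required.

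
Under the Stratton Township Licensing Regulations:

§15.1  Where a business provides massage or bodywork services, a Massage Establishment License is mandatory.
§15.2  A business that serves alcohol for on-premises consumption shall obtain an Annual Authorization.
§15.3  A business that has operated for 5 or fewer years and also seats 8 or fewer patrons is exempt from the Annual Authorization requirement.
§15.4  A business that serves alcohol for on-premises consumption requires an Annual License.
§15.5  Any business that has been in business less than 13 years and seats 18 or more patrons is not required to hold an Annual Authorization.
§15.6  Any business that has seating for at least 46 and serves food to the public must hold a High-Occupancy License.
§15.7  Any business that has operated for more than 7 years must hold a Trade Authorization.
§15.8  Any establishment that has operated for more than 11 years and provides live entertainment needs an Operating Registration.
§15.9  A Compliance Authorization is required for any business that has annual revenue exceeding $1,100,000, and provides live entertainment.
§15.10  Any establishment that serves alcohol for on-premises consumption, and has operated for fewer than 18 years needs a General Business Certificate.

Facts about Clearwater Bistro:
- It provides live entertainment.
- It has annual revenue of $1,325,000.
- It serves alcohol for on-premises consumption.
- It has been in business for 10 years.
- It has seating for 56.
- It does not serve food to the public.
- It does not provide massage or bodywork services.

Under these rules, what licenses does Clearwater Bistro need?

§15.1 does not provide massage or bodywork services → Massage Establishment License not required.
§15.2 serves alcohol for on-premises consumption → Annual Authorization required.
§15.3 years in business 10 > 5; seating 56 > 8 → Annual Authorization exemption does not apply.
§15.4 serves alcohol for on-premises consumption → Annual License required.
§15.5 years in business 10 < 13; seating 56 ≥ 18 → exempt from Annual Authorization.
§15.6 seating 56 ≥ 46; does not serve food to the public → High-Occupancy License not required.
§15.7 years in business 10 > 7 → Trade Authorization required.
§15.8 years in business 10 ≤ 11; provides live entertainment → Operating Registration not required.
§15.9 revenue $1,325,000 > $1,100,000; provides live entertainment → Compliance Authorization required.
§15.10 serves alcohol for on-premises consumption; years in business 10 < 18 → General Business Certificate required.

Annual License, Compliance Authorization, General Business Certificate, Trade Authorization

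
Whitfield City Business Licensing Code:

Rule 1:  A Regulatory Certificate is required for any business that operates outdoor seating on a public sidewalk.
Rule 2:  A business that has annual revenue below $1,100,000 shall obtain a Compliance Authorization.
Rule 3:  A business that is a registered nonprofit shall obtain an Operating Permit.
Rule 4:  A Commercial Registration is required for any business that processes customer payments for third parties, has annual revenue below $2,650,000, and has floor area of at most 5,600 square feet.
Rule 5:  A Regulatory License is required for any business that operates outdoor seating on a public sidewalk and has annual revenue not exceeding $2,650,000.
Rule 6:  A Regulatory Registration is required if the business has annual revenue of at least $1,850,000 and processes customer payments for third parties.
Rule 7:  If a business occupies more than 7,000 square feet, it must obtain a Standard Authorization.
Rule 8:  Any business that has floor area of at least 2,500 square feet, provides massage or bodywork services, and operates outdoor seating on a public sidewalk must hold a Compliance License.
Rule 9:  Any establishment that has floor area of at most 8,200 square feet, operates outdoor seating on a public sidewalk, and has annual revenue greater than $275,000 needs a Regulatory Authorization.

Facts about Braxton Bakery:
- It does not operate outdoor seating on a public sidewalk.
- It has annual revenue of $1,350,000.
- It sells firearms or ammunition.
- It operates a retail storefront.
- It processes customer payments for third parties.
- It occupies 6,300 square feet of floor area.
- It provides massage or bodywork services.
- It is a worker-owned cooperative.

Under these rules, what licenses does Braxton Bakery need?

None

Rule 1: does not operate outdoor seating on a public sidewalk → Regulatory Certificate not required.
Rule 2: revenue $1,350,000 ≥ $1,100,000 → Compliance Authorization not required.
Rule 3: is a worker-owned cooperative (not: is a registered nonprofit) → Operating Permit not required.
Rule 4: processes customer payments for third parties; revenue $1,350,000 < $2,650,000; floor area 6,300 square feet > 5,600 square feet → Commercial Registration not required.
Rule 5: does not operate outdoor seating on a public sidewalk; revenue $1,350,000 ≤ $2,650,000 → Regulatory License not required.
Rule 6: revenue $1,350,000 < $1,850,000; processes customer payments for third parties → Regulatory Registration not required.
Rule 7: floor area 6,300 square feet ≤ 7,000 square feet → Standard Authorization not required.
Rule 8: floor area 6,300 square feet ≥ 2,500 square feet; provides massage or bodywork services; does not operate outdoor seating on a public sidewalk → Compliance License not required.
Rule 9: floor area 6,300 square feet ≤ 8,200 square feet; does not operate outdoor seating on a public sidewalk; revenue $1,350,000 > $275,000 → Regulatory Authorization not required.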